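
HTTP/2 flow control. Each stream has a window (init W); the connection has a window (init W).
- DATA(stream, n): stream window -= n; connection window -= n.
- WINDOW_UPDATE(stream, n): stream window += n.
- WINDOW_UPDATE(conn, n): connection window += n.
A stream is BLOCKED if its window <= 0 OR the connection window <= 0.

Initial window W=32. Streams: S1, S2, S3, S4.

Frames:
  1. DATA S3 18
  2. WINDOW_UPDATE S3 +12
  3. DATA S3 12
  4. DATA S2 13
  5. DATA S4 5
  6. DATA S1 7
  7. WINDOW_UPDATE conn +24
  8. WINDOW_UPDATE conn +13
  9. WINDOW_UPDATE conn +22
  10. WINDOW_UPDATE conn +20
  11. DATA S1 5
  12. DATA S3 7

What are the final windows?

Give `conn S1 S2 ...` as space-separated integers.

Op 1: conn=14 S1=32 S2=32 S3=14 S4=32 blocked=[]
Op 2: conn=14 S1=32 S2=32 S3=26 S4=32 blocked=[]
Op 3: conn=2 S1=32 S2=32 S3=14 S4=32 blocked=[]
Op 4: conn=-11 S1=32 S2=19 S3=14 S4=32 blocked=[1, 2, 3, 4]
Op 5: conn=-16 S1=32 S2=19 S3=14 S4=27 blocked=[1, 2, 3, 4]
Op 6: conn=-23 S1=25 S2=19 S3=14 S4=27 blocked=[1, 2, 3, 4]
Op 7: conn=1 S1=25 S2=19 S3=14 S4=27 blocked=[]
Op 8: conn=14 S1=25 S2=19 S3=14 S4=27 blocked=[]
Op 9: conn=36 S1=25 S2=19 S3=14 S4=27 blocked=[]
Op 10: conn=56 S1=25 S2=19 S3=14 S4=27 blocked=[]
Op 11: conn=51 S1=20 S2=19 S3=14 S4=27 blocked=[]
Op 12: conn=44 S1=20 S2=19 S3=7 S4=27 blocked=[]

Answer: 44 20 19 7 27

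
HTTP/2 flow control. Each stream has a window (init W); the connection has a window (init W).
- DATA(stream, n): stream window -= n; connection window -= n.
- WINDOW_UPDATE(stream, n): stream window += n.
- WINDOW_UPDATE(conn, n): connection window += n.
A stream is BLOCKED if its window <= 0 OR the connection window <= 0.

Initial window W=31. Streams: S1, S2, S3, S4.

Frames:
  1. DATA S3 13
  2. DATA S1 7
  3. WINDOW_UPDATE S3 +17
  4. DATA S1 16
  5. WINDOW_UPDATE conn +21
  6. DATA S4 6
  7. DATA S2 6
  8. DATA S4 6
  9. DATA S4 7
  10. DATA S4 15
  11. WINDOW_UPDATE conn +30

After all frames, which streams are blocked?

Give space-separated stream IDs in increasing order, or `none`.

Op 1: conn=18 S1=31 S2=31 S3=18 S4=31 blocked=[]
Op 2: conn=11 S1=24 S2=31 S3=18 S4=31 blocked=[]
Op 3: conn=11 S1=24 S2=31 S3=35 S4=31 blocked=[]
Op 4: conn=-5 S1=8 S2=31 S3=35 S4=31 blocked=[1, 2, 3, 4]
Op 5: conn=16 S1=8 S2=31 S3=35 S4=31 blocked=[]
Op 6: conn=10 S1=8 S2=31 S3=35 S4=25 blocked=[]
Op 7: conn=4 S1=8 S2=25 S3=35 S4=25 blocked=[]
Op 8: conn=-2 S1=8 S2=25 S3=35 S4=19 blocked=[1, 2, 3, 4]
Op 9: conn=-9 S1=8 S2=25 S3=35 S4=12 blocked=[1, 2, 3, 4]
Op 10: conn=-24 S1=8 S2=25 S3=35 S4=-3 blocked=[1, 2, 3, 4]
Op 11: conn=6 S1=8 S2=25 S3=35 S4=-3 blocked=[4]

Answer: S4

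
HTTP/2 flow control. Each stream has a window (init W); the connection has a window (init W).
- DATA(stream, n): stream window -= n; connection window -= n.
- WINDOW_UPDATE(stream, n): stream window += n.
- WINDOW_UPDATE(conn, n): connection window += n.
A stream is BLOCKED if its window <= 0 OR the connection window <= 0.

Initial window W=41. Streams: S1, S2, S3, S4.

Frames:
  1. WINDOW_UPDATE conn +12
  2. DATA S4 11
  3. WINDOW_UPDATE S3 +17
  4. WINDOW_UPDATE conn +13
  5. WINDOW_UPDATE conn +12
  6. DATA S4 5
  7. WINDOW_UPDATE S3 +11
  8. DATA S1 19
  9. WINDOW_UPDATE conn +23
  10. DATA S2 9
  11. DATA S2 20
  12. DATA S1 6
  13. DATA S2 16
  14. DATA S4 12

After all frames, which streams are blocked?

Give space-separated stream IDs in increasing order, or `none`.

Answer: S2

Derivation:
Op 1: conn=53 S1=41 S2=41 S3=41 S4=41 blocked=[]
Op 2: conn=42 S1=41 S2=41 S3=41 S4=30 blocked=[]
Op 3: conn=42 S1=41 S2=41 S3=58 S4=30 blocked=[]
Op 4: conn=55 S1=41 S2=41 S3=58 S4=30 blocked=[]
Op 5: conn=67 S1=41 S2=41 S3=58 S4=30 blocked=[]
Op 6: conn=62 S1=41 S2=41 S3=58 S4=25 blocked=[]
Op 7: conn=62 S1=41 S2=41 S3=69 S4=25 blocked=[]
Op 8: conn=43 S1=22 S2=41 S3=69 S4=25 blocked=[]
Op 9: conn=66 S1=22 S2=41 S3=69 S4=25 blocked=[]
Op 10: conn=57 S1=22 S2=32 S3=69 S4=25 blocked=[]
Op 11: conn=37 S1=22 S2=12 S3=69 S4=25 blocked=[]
Op 12: conn=31 S1=16 S2=12 S3=69 S4=25 blocked=[]
Op 13: conn=15 S1=16 S2=-4 S3=69 S4=25 blocked=[2]
Op 14: conn=3 S1=16 S2=-4 S3=69 S4=13 blocked=[2]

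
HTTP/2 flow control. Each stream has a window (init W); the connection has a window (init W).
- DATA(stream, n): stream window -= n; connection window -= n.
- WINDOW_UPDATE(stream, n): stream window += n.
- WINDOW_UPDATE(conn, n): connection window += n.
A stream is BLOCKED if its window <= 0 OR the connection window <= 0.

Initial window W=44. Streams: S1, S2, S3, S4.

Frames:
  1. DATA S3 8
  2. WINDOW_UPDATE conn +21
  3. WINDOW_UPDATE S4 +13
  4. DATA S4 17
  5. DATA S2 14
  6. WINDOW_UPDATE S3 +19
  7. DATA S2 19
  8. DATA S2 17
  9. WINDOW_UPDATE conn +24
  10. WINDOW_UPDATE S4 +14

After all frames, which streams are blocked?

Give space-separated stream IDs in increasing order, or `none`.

Answer: S2

Derivation:
Op 1: conn=36 S1=44 S2=44 S3=36 S4=44 blocked=[]
Op 2: conn=57 S1=44 S2=44 S3=36 S4=44 blocked=[]
Op 3: conn=57 S1=44 S2=44 S3=36 S4=57 blocked=[]
Op 4: conn=40 S1=44 S2=44 S3=36 S4=40 blocked=[]
Op 5: conn=26 S1=44 S2=30 S3=36 S4=40 blocked=[]
Op 6: conn=26 S1=44 S2=30 S3=55 S4=40 blocked=[]
Op 7: conn=7 S1=44 S2=11 S3=55 S4=40 blocked=[]
Op 8: conn=-10 S1=44 S2=-6 S3=55 S4=40 blocked=[1, 2, 3, 4]
Op 9: conn=14 S1=44 S2=-6 S3=55 S4=40 blocked=[2]
Op 10: conn=14 S1=44 S2=-6 S3=55 S4=54 blocked=[2]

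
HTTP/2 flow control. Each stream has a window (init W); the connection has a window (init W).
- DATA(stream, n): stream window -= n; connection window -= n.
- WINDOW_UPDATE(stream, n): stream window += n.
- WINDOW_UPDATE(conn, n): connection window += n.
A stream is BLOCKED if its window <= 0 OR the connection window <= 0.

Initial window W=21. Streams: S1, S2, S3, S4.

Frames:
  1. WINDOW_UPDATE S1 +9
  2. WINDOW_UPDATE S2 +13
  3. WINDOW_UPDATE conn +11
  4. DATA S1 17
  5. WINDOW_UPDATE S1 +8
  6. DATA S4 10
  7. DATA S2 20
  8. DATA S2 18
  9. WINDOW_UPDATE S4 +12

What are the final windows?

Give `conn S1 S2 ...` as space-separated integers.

Answer: -33 21 -4 21 23

Derivation:
Op 1: conn=21 S1=30 S2=21 S3=21 S4=21 blocked=[]
Op 2: conn=21 S1=30 S2=34 S3=21 S4=21 blocked=[]
Op 3: conn=32 S1=30 S2=34 S3=21 S4=21 blocked=[]
Op 4: conn=15 S1=13 S2=34 S3=21 S4=21 blocked=[]
Op 5: conn=15 S1=21 S2=34 S3=21 S4=21 blocked=[]
Op 6: conn=5 S1=21 S2=34 S3=21 S4=11 blocked=[]
Op 7: conn=-15 S1=21 S2=14 S3=21 S4=11 blocked=[1, 2, 3, 4]
Op 8: conn=-33 S1=21 S2=-4 S3=21 S4=11 blocked=[1, 2, 3, 4]
Op 9: conn=-33 S1=21 S2=-4 S3=21 S4=23 blocked=[1, 2, 3, 4]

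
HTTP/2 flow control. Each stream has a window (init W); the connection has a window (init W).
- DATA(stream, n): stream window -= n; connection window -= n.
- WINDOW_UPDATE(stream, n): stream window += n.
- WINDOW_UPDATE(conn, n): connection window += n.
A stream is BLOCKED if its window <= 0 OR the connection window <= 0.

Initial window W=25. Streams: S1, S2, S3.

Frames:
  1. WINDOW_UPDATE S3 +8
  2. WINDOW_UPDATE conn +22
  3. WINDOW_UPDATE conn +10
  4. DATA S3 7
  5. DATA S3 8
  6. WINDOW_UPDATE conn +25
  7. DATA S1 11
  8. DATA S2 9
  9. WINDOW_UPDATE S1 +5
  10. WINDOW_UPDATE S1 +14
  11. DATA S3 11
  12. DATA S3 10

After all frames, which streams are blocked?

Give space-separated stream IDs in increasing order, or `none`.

Op 1: conn=25 S1=25 S2=25 S3=33 blocked=[]
Op 2: conn=47 S1=25 S2=25 S3=33 blocked=[]
Op 3: conn=57 S1=25 S2=25 S3=33 blocked=[]
Op 4: conn=50 S1=25 S2=25 S3=26 blocked=[]
Op 5: conn=42 S1=25 S2=25 S3=18 blocked=[]
Op 6: conn=67 S1=25 S2=25 S3=18 blocked=[]
Op 7: conn=56 S1=14 S2=25 S3=18 blocked=[]
Op 8: conn=47 S1=14 S2=16 S3=18 blocked=[]
Op 9: conn=47 S1=19 S2=16 S3=18 blocked=[]
Op 10: conn=47 S1=33 S2=16 S3=18 blocked=[]
Op 11: conn=36 S1=33 S2=16 S3=7 blocked=[]
Op 12: conn=26 S1=33 S2=16 S3=-3 blocked=[3]

Answer: S3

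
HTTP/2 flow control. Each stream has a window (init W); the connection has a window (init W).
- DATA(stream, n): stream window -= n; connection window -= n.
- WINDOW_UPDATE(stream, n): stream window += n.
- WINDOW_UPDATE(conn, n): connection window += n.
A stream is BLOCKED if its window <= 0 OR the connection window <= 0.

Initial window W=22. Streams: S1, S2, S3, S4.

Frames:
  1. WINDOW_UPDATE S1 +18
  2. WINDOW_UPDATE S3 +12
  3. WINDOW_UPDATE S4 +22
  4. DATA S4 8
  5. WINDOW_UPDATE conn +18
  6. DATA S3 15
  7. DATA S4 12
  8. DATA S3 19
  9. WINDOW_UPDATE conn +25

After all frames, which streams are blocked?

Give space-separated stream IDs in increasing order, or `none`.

Answer: S3

Derivation:
Op 1: conn=22 S1=40 S2=22 S3=22 S4=22 blocked=[]
Op 2: conn=22 S1=40 S2=22 S3=34 S4=22 blocked=[]
Op 3: conn=22 S1=40 S2=22 S3=34 S4=44 blocked=[]
Op 4: conn=14 S1=40 S2=22 S3=34 S4=36 blocked=[]
Op 5: conn=32 S1=40 S2=22 S3=34 S4=36 blocked=[]
Op 6: conn=17 S1=40 S2=22 S3=19 S4=36 blocked=[]
Op 7: conn=5 S1=40 S2=22 S3=19 S4=24 blocked=[]
Op 8: conn=-14 S1=40 S2=22 S3=0 S4=24 blocked=[1, 2, 3, 4]
Op 9: conn=11 S1=40 S2=22 S3=0 S4=24 blocked=[3]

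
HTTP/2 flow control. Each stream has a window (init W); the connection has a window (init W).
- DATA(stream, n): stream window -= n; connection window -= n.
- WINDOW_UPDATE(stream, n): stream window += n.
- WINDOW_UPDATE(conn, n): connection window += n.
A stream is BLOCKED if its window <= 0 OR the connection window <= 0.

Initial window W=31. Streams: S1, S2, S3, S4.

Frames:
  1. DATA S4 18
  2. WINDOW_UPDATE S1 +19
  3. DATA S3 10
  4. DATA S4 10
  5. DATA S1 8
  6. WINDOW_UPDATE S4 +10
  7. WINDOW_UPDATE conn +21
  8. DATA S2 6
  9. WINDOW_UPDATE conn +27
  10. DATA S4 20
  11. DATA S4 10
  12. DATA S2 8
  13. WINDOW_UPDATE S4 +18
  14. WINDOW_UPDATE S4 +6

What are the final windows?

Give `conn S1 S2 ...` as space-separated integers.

Answer: -11 42 17 21 7

Derivation:
Op 1: conn=13 S1=31 S2=31 S3=31 S4=13 blocked=[]
Op 2: conn=13 S1=50 S2=31 S3=31 S4=13 blocked=[]
Op 3: conn=3 S1=50 S2=31 S3=21 S4=13 blocked=[]
Op 4: conn=-7 S1=50 S2=31 S3=21 S4=3 blocked=[1, 2, 3, 4]
Op 5: conn=-15 S1=42 S2=31 S3=21 S4=3 blocked=[1, 2, 3, 4]
Op 6: conn=-15 S1=42 S2=31 S3=21 S4=13 blocked=[1, 2, 3, 4]
Op 7: conn=6 S1=42 S2=31 S3=21 S4=13 blocked=[]
Op 8: conn=0 S1=42 S2=25 S3=21 S4=13 blocked=[1, 2, 3, 4]
Op 9: conn=27 S1=42 S2=25 S3=21 S4=13 blocked=[]
Op 10: conn=7 S1=42 S2=25 S3=21 S4=-7 blocked=[4]
Op 11: conn=-3 S1=42 S2=25 S3=21 S4=-17 blocked=[1, 2, 3, 4]
Op 12: conn=-11 S1=42 S2=17 S3=21 S4=-17 blocked=[1, 2, 3, 4]
Op 13: conn=-11 S1=42 S2=17 S3=21 S4=1 blocked=[1, 2, 3, 4]
Op 14: conn=-11 S1=42 S2=17 S3=21 S4=7 blocked=[1, 2, 3, 4]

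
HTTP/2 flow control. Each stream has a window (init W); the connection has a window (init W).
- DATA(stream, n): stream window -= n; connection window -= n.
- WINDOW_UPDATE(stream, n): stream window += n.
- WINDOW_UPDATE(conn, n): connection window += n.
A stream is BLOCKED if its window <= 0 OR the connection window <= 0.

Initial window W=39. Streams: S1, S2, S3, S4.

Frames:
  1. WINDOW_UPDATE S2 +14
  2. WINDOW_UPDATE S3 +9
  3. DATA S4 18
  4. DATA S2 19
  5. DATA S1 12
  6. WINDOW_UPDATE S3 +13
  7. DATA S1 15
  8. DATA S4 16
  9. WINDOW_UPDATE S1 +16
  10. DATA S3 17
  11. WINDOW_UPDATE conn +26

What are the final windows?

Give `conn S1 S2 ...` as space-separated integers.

Op 1: conn=39 S1=39 S2=53 S3=39 S4=39 blocked=[]
Op 2: conn=39 S1=39 S2=53 S3=48 S4=39 blocked=[]
Op 3: conn=21 S1=39 S2=53 S3=48 S4=21 blocked=[]
Op 4: conn=2 S1=39 S2=34 S3=48 S4=21 blocked=[]
Op 5: conn=-10 S1=27 S2=34 S3=48 S4=21 blocked=[1, 2, 3, 4]
Op 6: conn=-10 S1=27 S2=34 S3=61 S4=21 blocked=[1, 2, 3, 4]
Op 7: conn=-25 S1=12 S2=34 S3=61 S4=21 blocked=[1, 2, 3, 4]
Op 8: conn=-41 S1=12 S2=34 S3=61 S4=5 blocked=[1, 2, 3, 4]
Op 9: conn=-41 S1=28 S2=34 S3=61 S4=5 blocked=[1, 2, 3, 4]
Op 10: conn=-58 S1=28 S2=34 S3=44 S4=5 blocked=[1, 2, 3, 4]
Op 11: conn=-32 S1=28 S2=34 S3=44 S4=5 blocked=[1, 2, 3, 4]

Answer: -32 28 34 44 5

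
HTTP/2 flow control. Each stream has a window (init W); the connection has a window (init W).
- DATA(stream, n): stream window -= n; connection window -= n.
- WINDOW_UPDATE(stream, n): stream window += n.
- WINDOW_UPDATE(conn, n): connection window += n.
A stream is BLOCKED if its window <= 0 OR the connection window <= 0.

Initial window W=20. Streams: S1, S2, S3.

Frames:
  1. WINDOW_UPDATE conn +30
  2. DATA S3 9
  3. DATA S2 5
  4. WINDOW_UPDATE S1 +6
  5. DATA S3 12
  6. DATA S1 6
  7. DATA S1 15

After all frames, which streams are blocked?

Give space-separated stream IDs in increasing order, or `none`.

Answer: S3

Derivation:
Op 1: conn=50 S1=20 S2=20 S3=20 blocked=[]
Op 2: conn=41 S1=20 S2=20 S3=11 blocked=[]
Op 3: conn=36 S1=20 S2=15 S3=11 blocked=[]
Op 4: conn=36 S1=26 S2=15 S3=11 blocked=[]
Op 5: conn=24 S1=26 S2=15 S3=-1 blocked=[3]
Op 6: conn=18 S1=20 S2=15 S3=-1 blocked=[3]
Op 7: conn=3 S1=5 S2=15 S3=-1 blocked=[3]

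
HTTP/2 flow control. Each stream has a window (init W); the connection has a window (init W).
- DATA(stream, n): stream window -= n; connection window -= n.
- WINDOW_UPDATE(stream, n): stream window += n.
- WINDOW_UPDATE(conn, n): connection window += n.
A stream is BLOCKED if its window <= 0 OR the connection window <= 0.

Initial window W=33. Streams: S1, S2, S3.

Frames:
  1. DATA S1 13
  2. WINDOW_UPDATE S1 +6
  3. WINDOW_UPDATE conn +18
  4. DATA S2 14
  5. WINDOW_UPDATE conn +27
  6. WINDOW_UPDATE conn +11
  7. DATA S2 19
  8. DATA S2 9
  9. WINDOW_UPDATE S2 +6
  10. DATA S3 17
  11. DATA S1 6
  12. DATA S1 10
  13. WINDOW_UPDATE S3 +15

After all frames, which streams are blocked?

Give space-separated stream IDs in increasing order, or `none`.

Answer: S2

Derivation:
Op 1: conn=20 S1=20 S2=33 S3=33 blocked=[]
Op 2: conn=20 S1=26 S2=33 S3=33 blocked=[]
Op 3: conn=38 S1=26 S2=33 S3=33 blocked=[]
Op 4: conn=24 S1=26 S2=19 S3=33 blocked=[]
Op 5: conn=51 S1=26 S2=19 S3=33 blocked=[]
Op 6: conn=62 S1=26 S2=19 S3=33 blocked=[]
Op 7: conn=43 S1=26 S2=0 S3=33 blocked=[2]
Op 8: conn=34 S1=26 S2=-9 S3=33 blocked=[2]
Op 9: conn=34 S1=26 S2=-3 S3=33 blocked=[2]
Op 10: conn=17 S1=26 S2=-3 S3=16 blocked=[2]
Op 11: conn=11 S1=20 S2=-3 S3=16 blocked=[2]
Op 12: conn=1 S1=10 S2=-3 S3=16 blocked=[2]
Op 13: conn=1 S1=10 S2=-3 S3=31 blocked=[2]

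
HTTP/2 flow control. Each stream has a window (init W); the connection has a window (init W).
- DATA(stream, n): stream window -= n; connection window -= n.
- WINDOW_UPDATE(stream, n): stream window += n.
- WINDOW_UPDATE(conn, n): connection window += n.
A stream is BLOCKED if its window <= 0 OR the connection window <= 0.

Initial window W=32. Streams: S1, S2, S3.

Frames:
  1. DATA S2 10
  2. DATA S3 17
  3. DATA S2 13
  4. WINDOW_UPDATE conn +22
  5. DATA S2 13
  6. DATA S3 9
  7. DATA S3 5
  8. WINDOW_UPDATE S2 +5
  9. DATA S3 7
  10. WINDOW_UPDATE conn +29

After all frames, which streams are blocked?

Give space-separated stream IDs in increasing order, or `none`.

Answer: S3

Derivation:
Op 1: conn=22 S1=32 S2=22 S3=32 blocked=[]
Op 2: conn=5 S1=32 S2=22 S3=15 blocked=[]
Op 3: conn=-8 S1=32 S2=9 S3=15 blocked=[1, 2, 3]
Op 4: conn=14 S1=32 S2=9 S3=15 blocked=[]
Op 5: conn=1 S1=32 S2=-4 S3=15 blocked=[2]
Op 6: conn=-8 S1=32 S2=-4 S3=6 blocked=[1, 2, 3]
Op 7: conn=-13 S1=32 S2=-4 S3=1 blocked=[1, 2, 3]
Op 8: conn=-13 S1=32 S2=1 S3=1 blocked=[1, 2, 3]
Op 9: conn=-20 S1=32 S2=1 S3=-6 blocked=[1, 2, 3]
Op 10: conn=9 S1=32 S2=1 S3=-6 blocked=[3]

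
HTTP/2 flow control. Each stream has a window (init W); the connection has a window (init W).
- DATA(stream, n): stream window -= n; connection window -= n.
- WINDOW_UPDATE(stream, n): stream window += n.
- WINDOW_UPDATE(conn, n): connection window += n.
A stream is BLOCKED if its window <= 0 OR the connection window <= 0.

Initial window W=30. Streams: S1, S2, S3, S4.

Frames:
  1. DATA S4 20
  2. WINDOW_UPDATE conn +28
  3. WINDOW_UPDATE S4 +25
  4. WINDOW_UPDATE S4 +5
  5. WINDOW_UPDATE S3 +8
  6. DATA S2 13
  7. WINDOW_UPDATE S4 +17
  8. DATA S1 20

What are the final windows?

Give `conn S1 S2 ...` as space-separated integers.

Answer: 5 10 17 38 57

Derivation:
Op 1: conn=10 S1=30 S2=30 S3=30 S4=10 blocked=[]
Op 2: conn=38 S1=30 S2=30 S3=30 S4=10 blocked=[]
Op 3: conn=38 S1=30 S2=30 S3=30 S4=35 blocked=[]
Op 4: conn=38 S1=30 S2=30 S3=30 S4=40 blocked=[]
Op 5: conn=38 S1=30 S2=30 S3=38 S4=40 blocked=[]
Op 6: conn=25 S1=30 S2=17 S3=38 S4=40 blocked=[]
Op 7: conn=25 S1=30 S2=17 S3=38 S4=57 blocked=[]
Op 8: conn=5 S1=10 S2=17 S3=38 S4=57 blocked=[]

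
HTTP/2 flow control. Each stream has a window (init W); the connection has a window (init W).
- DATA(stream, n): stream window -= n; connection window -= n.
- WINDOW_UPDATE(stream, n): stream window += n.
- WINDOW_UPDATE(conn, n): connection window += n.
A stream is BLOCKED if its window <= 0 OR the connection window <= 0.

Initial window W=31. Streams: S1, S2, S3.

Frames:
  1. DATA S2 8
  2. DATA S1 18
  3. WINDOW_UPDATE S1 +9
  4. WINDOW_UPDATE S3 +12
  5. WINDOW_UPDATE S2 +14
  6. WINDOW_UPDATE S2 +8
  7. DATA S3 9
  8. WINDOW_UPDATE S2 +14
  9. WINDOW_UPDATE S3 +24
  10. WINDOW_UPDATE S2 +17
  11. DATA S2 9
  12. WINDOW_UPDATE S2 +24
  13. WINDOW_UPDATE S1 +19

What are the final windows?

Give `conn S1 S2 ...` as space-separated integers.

Op 1: conn=23 S1=31 S2=23 S3=31 blocked=[]
Op 2: conn=5 S1=13 S2=23 S3=31 blocked=[]
Op 3: conn=5 S1=22 S2=23 S3=31 blocked=[]
Op 4: conn=5 S1=22 S2=23 S3=43 blocked=[]
Op 5: conn=5 S1=22 S2=37 S3=43 blocked=[]
Op 6: conn=5 S1=22 S2=45 S3=43 blocked=[]
Op 7: conn=-4 S1=22 S2=45 S3=34 blocked=[1, 2, 3]
Op 8: conn=-4 S1=22 S2=59 S3=34 blocked=[1, 2, 3]
Op 9: conn=-4 S1=22 S2=59 S3=58 blocked=[1, 2, 3]
Op 10: conn=-4 S1=22 S2=76 S3=58 blocked=[1, 2, 3]
Op 11: conn=-13 S1=22 S2=67 S3=58 blocked=[1, 2, 3]
Op 12: conn=-13 S1=22 S2=91 S3=58 blocked=[1, 2, 3]
Op 13: conn=-13 S1=41 S2=91 S3=58 blocked=[1, 2, 3]

Answer: -13 41 91 58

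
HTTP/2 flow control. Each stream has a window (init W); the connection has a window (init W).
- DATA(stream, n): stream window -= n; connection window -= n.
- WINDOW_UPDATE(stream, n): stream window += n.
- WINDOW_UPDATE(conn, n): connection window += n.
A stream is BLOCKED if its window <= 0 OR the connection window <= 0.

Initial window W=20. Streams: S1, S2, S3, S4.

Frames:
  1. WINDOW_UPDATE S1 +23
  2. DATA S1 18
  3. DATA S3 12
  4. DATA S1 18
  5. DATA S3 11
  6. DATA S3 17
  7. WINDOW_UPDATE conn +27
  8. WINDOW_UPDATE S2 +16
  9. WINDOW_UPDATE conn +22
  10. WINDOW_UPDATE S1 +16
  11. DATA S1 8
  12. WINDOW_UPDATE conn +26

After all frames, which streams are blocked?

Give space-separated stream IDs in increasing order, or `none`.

Op 1: conn=20 S1=43 S2=20 S3=20 S4=20 blocked=[]
Op 2: conn=2 S1=25 S2=20 S3=20 S4=20 blocked=[]
Op 3: conn=-10 S1=25 S2=20 S3=8 S4=20 blocked=[1, 2, 3, 4]
Op 4: conn=-28 S1=7 S2=20 S3=8 S4=20 blocked=[1, 2, 3, 4]
Op 5: conn=-39 S1=7 S2=20 S3=-3 S4=20 blocked=[1, 2, 3, 4]
Op 6: conn=-56 S1=7 S2=20 S3=-20 S4=20 blocked=[1, 2, 3, 4]
Op 7: conn=-29 S1=7 S2=20 S3=-20 S4=20 blocked=[1, 2, 3, 4]
Op 8: conn=-29 S1=7 S2=36 S3=-20 S4=20 blocked=[1, 2, 3, 4]
Op 9: conn=-7 S1=7 S2=36 S3=-20 S4=20 blocked=[1, 2, 3, 4]
Op 10: conn=-7 S1=23 S2=36 S3=-20 S4=20 blocked=[1, 2, 3, 4]
Op 11: conn=-15 S1=15 S2=36 S3=-20 S4=20 blocked=[1, 2, 3, 4]
Op 12: conn=11 S1=15 S2=36 S3=-20 S4=20 blocked=[3]

Answer: S3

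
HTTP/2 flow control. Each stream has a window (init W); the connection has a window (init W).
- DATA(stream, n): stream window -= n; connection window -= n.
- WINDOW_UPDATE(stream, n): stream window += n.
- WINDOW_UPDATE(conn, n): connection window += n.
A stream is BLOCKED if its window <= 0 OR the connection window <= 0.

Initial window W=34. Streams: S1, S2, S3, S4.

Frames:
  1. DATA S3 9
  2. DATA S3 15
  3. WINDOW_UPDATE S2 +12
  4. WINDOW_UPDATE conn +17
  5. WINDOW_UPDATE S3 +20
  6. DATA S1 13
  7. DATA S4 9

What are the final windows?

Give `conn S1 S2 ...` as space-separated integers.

Answer: 5 21 46 30 25

Derivation:
Op 1: conn=25 S1=34 S2=34 S3=25 S4=34 blocked=[]
Op 2: conn=10 S1=34 S2=34 S3=10 S4=34 blocked=[]
Op 3: conn=10 S1=34 S2=46 S3=10 S4=34 blocked=[]
Op 4: conn=27 S1=34 S2=46 S3=10 S4=34 blocked=[]
Op 5: conn=27 S1=34 S2=46 S3=30 S4=34 blocked=[]
Op 6: conn=14 S1=21 S2=46 S3=30 S4=34 blocked=[]
Op 7: conn=5 S1=21 S2=46 S3=30 S4=25 blocked=[]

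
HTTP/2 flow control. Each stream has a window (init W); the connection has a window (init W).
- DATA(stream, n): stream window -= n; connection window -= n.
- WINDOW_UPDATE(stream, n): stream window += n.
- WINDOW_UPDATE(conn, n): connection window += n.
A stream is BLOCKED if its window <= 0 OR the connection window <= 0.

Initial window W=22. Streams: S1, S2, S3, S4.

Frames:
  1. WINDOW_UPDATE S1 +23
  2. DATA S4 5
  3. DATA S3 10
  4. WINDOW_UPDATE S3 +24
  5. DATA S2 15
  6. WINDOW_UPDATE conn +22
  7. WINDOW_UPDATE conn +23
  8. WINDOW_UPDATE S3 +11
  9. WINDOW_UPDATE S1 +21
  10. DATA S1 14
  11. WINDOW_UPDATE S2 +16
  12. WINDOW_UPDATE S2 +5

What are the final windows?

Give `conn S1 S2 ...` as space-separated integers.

Op 1: conn=22 S1=45 S2=22 S3=22 S4=22 blocked=[]
Op 2: conn=17 S1=45 S2=22 S3=22 S4=17 blocked=[]
Op 3: conn=7 S1=45 S2=22 S3=12 S4=17 blocked=[]
Op 4: conn=7 S1=45 S2=22 S3=36 S4=17 blocked=[]
Op 5: conn=-8 S1=45 S2=7 S3=36 S4=17 blocked=[1, 2, 3, 4]
Op 6: conn=14 S1=45 S2=7 S3=36 S4=17 blocked=[]
Op 7: conn=37 S1=45 S2=7 S3=36 S4=17 blocked=[]
Op 8: conn=37 S1=45 S2=7 S3=47 S4=17 blocked=[]
Op 9: conn=37 S1=66 S2=7 S3=47 S4=17 blocked=[]
Op 10: conn=23 S1=52 S2=7 S3=47 S4=17 blocked=[]
Op 11: conn=23 S1=52 S2=23 S3=47 S4=17 blocked=[]
Op 12: conn=23 S1=52 S2=28 S3=47 S4=17 blocked=[]

Answer: 23 52 28 47 17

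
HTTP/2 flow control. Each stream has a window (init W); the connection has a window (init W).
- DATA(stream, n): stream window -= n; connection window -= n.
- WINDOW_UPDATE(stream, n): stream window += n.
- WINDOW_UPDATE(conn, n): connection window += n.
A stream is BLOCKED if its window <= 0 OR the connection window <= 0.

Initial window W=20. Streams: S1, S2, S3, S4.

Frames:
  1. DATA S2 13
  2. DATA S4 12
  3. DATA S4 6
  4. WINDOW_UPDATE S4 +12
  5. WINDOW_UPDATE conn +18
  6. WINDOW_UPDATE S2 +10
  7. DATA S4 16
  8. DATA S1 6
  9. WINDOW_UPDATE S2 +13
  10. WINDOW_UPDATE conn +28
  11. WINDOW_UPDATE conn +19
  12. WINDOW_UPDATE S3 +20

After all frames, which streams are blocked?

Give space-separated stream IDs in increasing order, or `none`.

Answer: S4

Derivation:
Op 1: conn=7 S1=20 S2=7 S3=20 S4=20 blocked=[]
Op 2: conn=-5 S1=20 S2=7 S3=20 S4=8 blocked=[1, 2, 3, 4]
Op 3: conn=-11 S1=20 S2=7 S3=20 S4=2 blocked=[1, 2, 3, 4]
Op 4: conn=-11 S1=20 S2=7 S3=20 S4=14 blocked=[1, 2, 3, 4]
Op 5: conn=7 S1=20 S2=7 S3=20 S4=14 blocked=[]
Op 6: conn=7 S1=20 S2=17 S3=20 S4=14 blocked=[]
Op 7: conn=-9 S1=20 S2=17 S3=20 S4=-2 blocked=[1, 2, 3, 4]
Op 8: conn=-15 S1=14 S2=17 S3=20 S4=-2 blocked=[1, 2, 3, 4]
Op 9: conn=-15 S1=14 S2=30 S3=20 S4=-2 blocked=[1, 2, 3, 4]
Op 10: conn=13 S1=14 S2=30 S3=20 S4=-2 blocked=[4]
Op 11: conn=32 S1=14 S2=30 S3=20 S4=-2 blocked=[4]
Op 12: conn=32 S1=14 S2=30 S3=40 S4=-2 blocked=[4]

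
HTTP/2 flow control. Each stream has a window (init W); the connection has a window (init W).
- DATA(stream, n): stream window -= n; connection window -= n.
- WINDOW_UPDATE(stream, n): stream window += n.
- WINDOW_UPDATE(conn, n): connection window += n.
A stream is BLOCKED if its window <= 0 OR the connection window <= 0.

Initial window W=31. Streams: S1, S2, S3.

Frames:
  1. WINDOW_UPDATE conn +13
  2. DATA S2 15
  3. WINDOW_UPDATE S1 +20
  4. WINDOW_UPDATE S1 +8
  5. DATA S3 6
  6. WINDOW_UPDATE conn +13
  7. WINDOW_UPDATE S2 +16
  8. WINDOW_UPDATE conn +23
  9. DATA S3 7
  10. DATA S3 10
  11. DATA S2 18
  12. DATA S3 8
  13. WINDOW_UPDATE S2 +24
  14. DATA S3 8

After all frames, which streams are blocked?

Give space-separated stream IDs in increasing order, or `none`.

Answer: S3

Derivation:
Op 1: conn=44 S1=31 S2=31 S3=31 blocked=[]
Op 2: conn=29 S1=31 S2=16 S3=31 blocked=[]
Op 3: conn=29 S1=51 S2=16 S3=31 blocked=[]
Op 4: conn=29 S1=59 S2=16 S3=31 blocked=[]
Op 5: conn=23 S1=59 S2=16 S3=25 blocked=[]
Op 6: conn=36 S1=59 S2=16 S3=25 blocked=[]
Op 7: conn=36 S1=59 S2=32 S3=25 blocked=[]
Op 8: conn=59 S1=59 S2=32 S3=25 blocked=[]
Op 9: conn=52 S1=59 S2=32 S3=18 blocked=[]
Op 10: conn=42 S1=59 S2=32 S3=8 blocked=[]
Op 11: conn=24 S1=59 S2=14 S3=8 blocked=[]
Op 12: conn=16 S1=59 S2=14 S3=0 blocked=[3]
Op 13: conn=16 S1=59 S2=38 S3=0 blocked=[3]
Op 14: conn=8 S1=59 S2=38 S3=-8 blocked=[3]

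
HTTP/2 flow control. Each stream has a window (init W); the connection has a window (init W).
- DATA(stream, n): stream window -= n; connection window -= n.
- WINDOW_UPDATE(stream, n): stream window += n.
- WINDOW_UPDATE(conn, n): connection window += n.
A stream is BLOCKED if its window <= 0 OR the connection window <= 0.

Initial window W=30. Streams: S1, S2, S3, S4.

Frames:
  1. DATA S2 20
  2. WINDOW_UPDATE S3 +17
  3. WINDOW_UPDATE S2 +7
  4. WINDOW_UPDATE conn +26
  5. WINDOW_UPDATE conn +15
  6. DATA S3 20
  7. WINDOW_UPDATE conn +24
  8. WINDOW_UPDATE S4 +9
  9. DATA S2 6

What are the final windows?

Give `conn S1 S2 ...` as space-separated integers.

Answer: 49 30 11 27 39

Derivation:
Op 1: conn=10 S1=30 S2=10 S3=30 S4=30 blocked=[]
Op 2: conn=10 S1=30 S2=10 S3=47 S4=30 blocked=[]
Op 3: conn=10 S1=30 S2=17 S3=47 S4=30 blocked=[]
Op 4: conn=36 S1=30 S2=17 S3=47 S4=30 blocked=[]
Op 5: conn=51 S1=30 S2=17 S3=47 S4=30 blocked=[]
Op 6: conn=31 S1=30 S2=17 S3=27 S4=30 blocked=[]
Op 7: conn=55 S1=30 S2=17 S3=27 S4=30 blocked=[]
Op 8: conn=55 S1=30 S2=17 S3=27 S4=39 blocked=[]
Op 9: conn=49 S1=30 S2=11 S3=27 S4=39 blocked=[]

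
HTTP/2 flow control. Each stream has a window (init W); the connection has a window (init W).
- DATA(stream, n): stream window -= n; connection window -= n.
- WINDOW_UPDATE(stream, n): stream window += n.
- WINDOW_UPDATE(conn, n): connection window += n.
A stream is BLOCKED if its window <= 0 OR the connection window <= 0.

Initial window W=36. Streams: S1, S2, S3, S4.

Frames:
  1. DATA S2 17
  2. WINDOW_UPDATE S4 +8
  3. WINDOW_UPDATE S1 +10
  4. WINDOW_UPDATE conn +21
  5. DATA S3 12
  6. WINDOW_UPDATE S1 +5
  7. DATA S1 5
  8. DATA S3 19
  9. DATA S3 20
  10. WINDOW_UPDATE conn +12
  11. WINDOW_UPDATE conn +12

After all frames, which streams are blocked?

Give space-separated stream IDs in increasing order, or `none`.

Answer: S3

Derivation:
Op 1: conn=19 S1=36 S2=19 S3=36 S4=36 blocked=[]
Op 2: conn=19 S1=36 S2=19 S3=36 S4=44 blocked=[]
Op 3: conn=19 S1=46 S2=19 S3=36 S4=44 blocked=[]
Op 4: conn=40 S1=46 S2=19 S3=36 S4=44 blocked=[]
Op 5: conn=28 S1=46 S2=19 S3=24 S4=44 blocked=[]
Op 6: conn=28 S1=51 S2=19 S3=24 S4=44 blocked=[]
Op 7: conn=23 S1=46 S2=19 S3=24 S4=44 blocked=[]
Op 8: conn=4 S1=46 S2=19 S3=5 S4=44 blocked=[]
Op 9: conn=-16 S1=46 S2=19 S3=-15 S4=44 blocked=[1, 2, 3, 4]
Op 10: conn=-4 S1=46 S2=19 S3=-15 S4=44 blocked=[1, 2, 3, 4]
Op 11: conn=8 S1=46 S2=19 S3=-15 S4=44 blocked=[3]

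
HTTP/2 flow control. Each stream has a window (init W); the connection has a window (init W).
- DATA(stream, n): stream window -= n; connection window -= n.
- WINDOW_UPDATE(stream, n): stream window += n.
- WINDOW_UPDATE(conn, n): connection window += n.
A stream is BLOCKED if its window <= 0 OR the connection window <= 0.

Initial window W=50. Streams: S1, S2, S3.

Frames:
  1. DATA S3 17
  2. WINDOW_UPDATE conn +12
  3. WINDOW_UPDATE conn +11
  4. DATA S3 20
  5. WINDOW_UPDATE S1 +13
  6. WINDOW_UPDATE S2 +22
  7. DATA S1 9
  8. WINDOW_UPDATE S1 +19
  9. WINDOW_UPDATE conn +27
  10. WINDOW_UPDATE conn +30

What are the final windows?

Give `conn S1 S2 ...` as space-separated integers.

Answer: 84 73 72 13

Derivation:
Op 1: conn=33 S1=50 S2=50 S3=33 blocked=[]
Op 2: conn=45 S1=50 S2=50 S3=33 blocked=[]
Op 3: conn=56 S1=50 S2=50 S3=33 blocked=[]
Op 4: conn=36 S1=50 S2=50 S3=13 blocked=[]
Op 5: conn=36 S1=63 S2=50 S3=13 blocked=[]
Op 6: conn=36 S1=63 S2=72 S3=13 blocked=[]
Op 7: conn=27 S1=54 S2=72 S3=13 blocked=[]
Op 8: conn=27 S1=73 S2=72 S3=13 blocked=[]
Op 9: conn=54 S1=73 S2=72 S3=13 blocked=[]
Op 10: conn=84 S1=73 S2=72 S3=13 blocked=[]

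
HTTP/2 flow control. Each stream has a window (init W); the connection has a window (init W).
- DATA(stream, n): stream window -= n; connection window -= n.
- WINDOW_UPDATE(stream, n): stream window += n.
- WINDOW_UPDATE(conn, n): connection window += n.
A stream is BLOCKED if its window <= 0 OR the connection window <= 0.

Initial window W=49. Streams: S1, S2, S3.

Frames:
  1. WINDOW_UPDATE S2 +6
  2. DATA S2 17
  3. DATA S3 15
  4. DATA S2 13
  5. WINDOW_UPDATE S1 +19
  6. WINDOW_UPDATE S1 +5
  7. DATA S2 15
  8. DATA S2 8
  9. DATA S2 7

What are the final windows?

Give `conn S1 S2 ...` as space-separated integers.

Answer: -26 73 -5 34

Derivation:
Op 1: conn=49 S1=49 S2=55 S3=49 blocked=[]
Op 2: conn=32 S1=49 S2=38 S3=49 blocked=[]
Op 3: conn=17 S1=49 S2=38 S3=34 blocked=[]
Op 4: conn=4 S1=49 S2=25 S3=34 blocked=[]
Op 5: conn=4 S1=68 S2=25 S3=34 blocked=[]
Op 6: conn=4 S1=73 S2=25 S3=34 blocked=[]
Op 7: conn=-11 S1=73 S2=10 S3=34 blocked=[1, 2, 3]
Op 8: conn=-19 S1=73 S2=2 S3=34 blocked=[1, 2, 3]
Op 9: conn=-26 S1=73 S2=-5 S3=34 blocked=[1, 2, 3]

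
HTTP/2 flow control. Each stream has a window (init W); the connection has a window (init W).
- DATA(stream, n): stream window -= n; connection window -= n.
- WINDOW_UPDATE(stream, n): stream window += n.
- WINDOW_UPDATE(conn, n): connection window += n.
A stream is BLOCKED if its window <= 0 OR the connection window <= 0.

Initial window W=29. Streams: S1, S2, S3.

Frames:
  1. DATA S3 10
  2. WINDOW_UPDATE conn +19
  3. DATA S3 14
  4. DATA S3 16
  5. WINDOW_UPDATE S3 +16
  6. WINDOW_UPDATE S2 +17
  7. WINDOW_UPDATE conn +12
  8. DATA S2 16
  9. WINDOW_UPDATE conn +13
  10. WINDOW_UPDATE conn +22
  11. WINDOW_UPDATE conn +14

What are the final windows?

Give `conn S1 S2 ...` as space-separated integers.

Answer: 53 29 30 5

Derivation:
Op 1: conn=19 S1=29 S2=29 S3=19 blocked=[]
Op 2: conn=38 S1=29 S2=29 S3=19 blocked=[]
Op 3: conn=24 S1=29 S2=29 S3=5 blocked=[]
Op 4: conn=8 S1=29 S2=29 S3=-11 blocked=[3]
Op 5: conn=8 S1=29 S2=29 S3=5 blocked=[]
Op 6: conn=8 S1=29 S2=46 S3=5 blocked=[]
Op 7: conn=20 S1=29 S2=46 S3=5 blocked=[]
Op 8: conn=4 S1=29 S2=30 S3=5 blocked=[]
Op 9: conn=17 S1=29 S2=30 S3=5 blocked=[]
Op 10: conn=39 S1=29 S2=30 S3=5 blocked=[]
Op 11: conn=53 S1=29 S2=30 S3=5 blocked=[]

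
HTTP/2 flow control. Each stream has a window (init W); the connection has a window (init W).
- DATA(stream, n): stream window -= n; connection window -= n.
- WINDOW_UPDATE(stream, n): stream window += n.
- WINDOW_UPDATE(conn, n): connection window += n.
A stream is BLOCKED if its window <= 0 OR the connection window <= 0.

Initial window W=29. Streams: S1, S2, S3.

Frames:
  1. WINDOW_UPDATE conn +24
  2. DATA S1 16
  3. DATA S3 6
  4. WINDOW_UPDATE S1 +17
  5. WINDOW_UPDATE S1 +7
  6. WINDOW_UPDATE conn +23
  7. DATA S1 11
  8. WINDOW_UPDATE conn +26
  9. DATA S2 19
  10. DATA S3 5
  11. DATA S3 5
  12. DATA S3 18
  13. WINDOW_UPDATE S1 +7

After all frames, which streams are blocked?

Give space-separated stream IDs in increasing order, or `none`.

Op 1: conn=53 S1=29 S2=29 S3=29 blocked=[]
Op 2: conn=37 S1=13 S2=29 S3=29 blocked=[]
Op 3: conn=31 S1=13 S2=29 S3=23 blocked=[]
Op 4: conn=31 S1=30 S2=29 S3=23 blocked=[]
Op 5: conn=31 S1=37 S2=29 S3=23 blocked=[]
Op 6: conn=54 S1=37 S2=29 S3=23 blocked=[]
Op 7: conn=43 S1=26 S2=29 S3=23 blocked=[]
Op 8: conn=69 S1=26 S2=29 S3=23 blocked=[]
Op 9: conn=50 S1=26 S2=10 S3=23 blocked=[]
Op 10: conn=45 S1=26 S2=10 S3=18 blocked=[]
Op 11: conn=40 S1=26 S2=10 S3=13 blocked=[]
Op 12: conn=22 S1=26 S2=10 S3=-5 blocked=[3]
Op 13: conn=22 S1=33 S2=10 S3=-5 blocked=[3]

Answer: S3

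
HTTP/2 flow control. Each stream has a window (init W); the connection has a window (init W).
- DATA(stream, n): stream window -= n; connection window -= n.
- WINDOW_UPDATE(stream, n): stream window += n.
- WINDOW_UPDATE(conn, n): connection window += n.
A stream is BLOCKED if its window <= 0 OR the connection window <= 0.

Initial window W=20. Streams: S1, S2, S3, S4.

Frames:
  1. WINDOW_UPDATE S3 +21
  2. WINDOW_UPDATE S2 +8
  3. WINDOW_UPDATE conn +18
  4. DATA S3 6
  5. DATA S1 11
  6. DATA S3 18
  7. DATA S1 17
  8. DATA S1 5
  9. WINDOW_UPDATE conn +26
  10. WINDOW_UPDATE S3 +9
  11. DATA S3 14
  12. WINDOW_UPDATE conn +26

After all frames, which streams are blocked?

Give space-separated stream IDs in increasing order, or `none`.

Op 1: conn=20 S1=20 S2=20 S3=41 S4=20 blocked=[]
Op 2: conn=20 S1=20 S2=28 S3=41 S4=20 blocked=[]
Op 3: conn=38 S1=20 S2=28 S3=41 S4=20 blocked=[]
Op 4: conn=32 S1=20 S2=28 S3=35 S4=20 blocked=[]
Op 5: conn=21 S1=9 S2=28 S3=35 S4=20 blocked=[]
Op 6: conn=3 S1=9 S2=28 S3=17 S4=20 blocked=[]
Op 7: conn=-14 S1=-8 S2=28 S3=17 S4=20 blocked=[1, 2, 3, 4]
Op 8: conn=-19 S1=-13 S2=28 S3=17 S4=20 blocked=[1, 2, 3, 4]
Op 9: conn=7 S1=-13 S2=28 S3=17 S4=20 blocked=[1]
Op 10: conn=7 S1=-13 S2=28 S3=26 S4=20 blocked=[1]
Op 11: conn=-7 S1=-13 S2=28 S3=12 S4=20 blocked=[1, 2, 3, 4]
Op 12: conn=19 S1=-13 S2=28 S3=12 S4=20 blocked=[1]

Answer: S1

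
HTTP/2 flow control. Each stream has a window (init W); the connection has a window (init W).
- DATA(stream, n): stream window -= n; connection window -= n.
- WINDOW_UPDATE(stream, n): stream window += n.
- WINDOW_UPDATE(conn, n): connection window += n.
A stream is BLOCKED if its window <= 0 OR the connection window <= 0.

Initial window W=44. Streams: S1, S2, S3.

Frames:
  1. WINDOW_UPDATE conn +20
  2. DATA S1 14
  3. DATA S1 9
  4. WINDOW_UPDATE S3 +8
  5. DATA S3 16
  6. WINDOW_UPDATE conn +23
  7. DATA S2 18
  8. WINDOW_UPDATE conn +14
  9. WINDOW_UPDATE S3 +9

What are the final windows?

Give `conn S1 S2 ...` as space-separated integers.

Op 1: conn=64 S1=44 S2=44 S3=44 blocked=[]
Op 2: conn=50 S1=30 S2=44 S3=44 blocked=[]
Op 3: conn=41 S1=21 S2=44 S3=44 blocked=[]
Op 4: conn=41 S1=21 S2=44 S3=52 blocked=[]
Op 5: conn=25 S1=21 S2=44 S3=36 blocked=[]
Op 6: conn=48 S1=21 S2=44 S3=36 blocked=[]
Op 7: conn=30 S1=21 S2=26 S3=36 blocked=[]
Op 8: conn=44 S1=21 S2=26 S3=36 blocked=[]
Op 9: conn=44 S1=21 S2=26 S3=45 blocked=[]

Answer: 44 21 26 45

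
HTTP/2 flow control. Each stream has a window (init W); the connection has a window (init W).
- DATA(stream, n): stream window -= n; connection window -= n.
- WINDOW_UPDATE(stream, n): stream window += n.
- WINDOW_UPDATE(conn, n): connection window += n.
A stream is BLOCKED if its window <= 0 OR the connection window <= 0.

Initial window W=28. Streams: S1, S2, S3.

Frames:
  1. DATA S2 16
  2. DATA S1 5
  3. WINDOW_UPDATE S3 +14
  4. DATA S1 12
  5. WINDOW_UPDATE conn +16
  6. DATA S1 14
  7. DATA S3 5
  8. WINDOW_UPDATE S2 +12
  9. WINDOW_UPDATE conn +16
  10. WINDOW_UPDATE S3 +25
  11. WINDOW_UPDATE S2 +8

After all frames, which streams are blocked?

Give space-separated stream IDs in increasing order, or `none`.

Op 1: conn=12 S1=28 S2=12 S3=28 blocked=[]
Op 2: conn=7 S1=23 S2=12 S3=28 blocked=[]
Op 3: conn=7 S1=23 S2=12 S3=42 blocked=[]
Op 4: conn=-5 S1=11 S2=12 S3=42 blocked=[1, 2, 3]
Op 5: conn=11 S1=11 S2=12 S3=42 blocked=[]
Op 6: conn=-3 S1=-3 S2=12 S3=42 blocked=[1, 2, 3]
Op 7: conn=-8 S1=-3 S2=12 S3=37 blocked=[1, 2, 3]
Op 8: conn=-8 S1=-3 S2=24 S3=37 blocked=[1, 2, 3]
Op 9: conn=8 S1=-3 S2=24 S3=37 blocked=[1]
Op 10: conn=8 S1=-3 S2=24 S3=62 blocked=[1]
Op 11: conn=8 S1=-3 S2=32 S3=62 blocked=[1]

Answer: S1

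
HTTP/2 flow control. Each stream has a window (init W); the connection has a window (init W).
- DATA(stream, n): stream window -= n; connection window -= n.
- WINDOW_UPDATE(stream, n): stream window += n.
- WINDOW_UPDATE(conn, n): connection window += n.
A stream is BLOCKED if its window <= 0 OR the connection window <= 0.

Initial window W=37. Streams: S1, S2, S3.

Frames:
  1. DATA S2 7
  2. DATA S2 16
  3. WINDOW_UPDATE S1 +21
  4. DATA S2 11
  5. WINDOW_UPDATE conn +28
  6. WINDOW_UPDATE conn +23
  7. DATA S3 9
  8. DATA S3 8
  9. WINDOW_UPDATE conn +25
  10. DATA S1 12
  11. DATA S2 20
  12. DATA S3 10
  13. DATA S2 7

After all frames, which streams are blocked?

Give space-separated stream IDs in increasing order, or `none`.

Answer: S2

Derivation:
Op 1: conn=30 S1=37 S2=30 S3=37 blocked=[]
Op 2: conn=14 S1=37 S2=14 S3=37 blocked=[]
Op 3: conn=14 S1=58 S2=14 S3=37 blocked=[]
Op 4: conn=3 S1=58 S2=3 S3=37 blocked=[]
Op 5: conn=31 S1=58 S2=3 S3=37 blocked=[]
Op 6: conn=54 S1=58 S2=3 S3=37 blocked=[]
Op 7: conn=45 S1=58 S2=3 S3=28 blocked=[]
Op 8: conn=37 S1=58 S2=3 S3=20 blocked=[]
Op 9: conn=62 S1=58 S2=3 S3=20 blocked=[]
Op 10: conn=50 S1=46 S2=3 S3=20 blocked=[]
Op 11: conn=30 S1=46 S2=-17 S3=20 blocked=[2]
Op 12: conn=20 S1=46 S2=-17 S3=10 blocked=[2]
Op 13: conn=13 S1=46 S2=-24 S3=10 blocked=[2]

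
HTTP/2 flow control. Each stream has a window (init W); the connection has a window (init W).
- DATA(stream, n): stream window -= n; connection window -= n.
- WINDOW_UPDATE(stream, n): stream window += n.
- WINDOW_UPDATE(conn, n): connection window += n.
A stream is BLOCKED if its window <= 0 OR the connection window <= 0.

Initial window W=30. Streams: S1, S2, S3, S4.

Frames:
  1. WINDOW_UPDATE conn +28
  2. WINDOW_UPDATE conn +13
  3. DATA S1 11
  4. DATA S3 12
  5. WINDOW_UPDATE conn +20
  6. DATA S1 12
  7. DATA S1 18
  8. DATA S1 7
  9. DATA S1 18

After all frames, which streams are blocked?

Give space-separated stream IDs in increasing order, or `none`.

Op 1: conn=58 S1=30 S2=30 S3=30 S4=30 blocked=[]
Op 2: conn=71 S1=30 S2=30 S3=30 S4=30 blocked=[]
Op 3: conn=60 S1=19 S2=30 S3=30 S4=30 blocked=[]
Op 4: conn=48 S1=19 S2=30 S3=18 S4=30 blocked=[]
Op 5: conn=68 S1=19 S2=30 S3=18 S4=30 blocked=[]
Op 6: conn=56 S1=7 S2=30 S3=18 S4=30 blocked=[]
Op 7: conn=38 S1=-11 S2=30 S3=18 S4=30 blocked=[1]
Op 8: conn=31 S1=-18 S2=30 S3=18 S4=30 blocked=[1]
Op 9: conn=13 S1=-36 S2=30 S3=18 S4=30 blocked=[1]

Answer: S1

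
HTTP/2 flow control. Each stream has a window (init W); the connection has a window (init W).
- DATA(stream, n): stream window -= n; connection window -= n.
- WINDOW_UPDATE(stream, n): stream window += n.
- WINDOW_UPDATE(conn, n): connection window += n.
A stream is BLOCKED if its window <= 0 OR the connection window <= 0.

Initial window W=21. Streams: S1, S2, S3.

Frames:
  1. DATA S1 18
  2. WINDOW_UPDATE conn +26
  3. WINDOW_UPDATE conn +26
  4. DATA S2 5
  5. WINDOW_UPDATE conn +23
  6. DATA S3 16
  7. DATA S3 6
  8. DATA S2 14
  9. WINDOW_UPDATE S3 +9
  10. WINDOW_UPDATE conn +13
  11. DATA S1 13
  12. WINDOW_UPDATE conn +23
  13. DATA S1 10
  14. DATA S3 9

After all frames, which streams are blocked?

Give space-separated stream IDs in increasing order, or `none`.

Op 1: conn=3 S1=3 S2=21 S3=21 blocked=[]
Op 2: conn=29 S1=3 S2=21 S3=21 blocked=[]
Op 3: conn=55 S1=3 S2=21 S3=21 blocked=[]
Op 4: conn=50 S1=3 S2=16 S3=21 blocked=[]
Op 5: conn=73 S1=3 S2=16 S3=21 blocked=[]
Op 6: conn=57 S1=3 S2=16 S3=5 blocked=[]
Op 7: conn=51 S1=3 S2=16 S3=-1 blocked=[3]
Op 8: conn=37 S1=3 S2=2 S3=-1 blocked=[3]
Op 9: conn=37 S1=3 S2=2 S3=8 blocked=[]
Op 10: conn=50 S1=3 S2=2 S3=8 blocked=[]
Op 11: conn=37 S1=-10 S2=2 S3=8 blocked=[1]
Op 12: conn=60 S1=-10 S2=2 S3=8 blocked=[1]
Op 13: conn=50 S1=-20 S2=2 S3=8 blocked=[1]
Op 14: conn=41 S1=-20 S2=2 S3=-1 blocked=[1, 3]

Answer: S1 S3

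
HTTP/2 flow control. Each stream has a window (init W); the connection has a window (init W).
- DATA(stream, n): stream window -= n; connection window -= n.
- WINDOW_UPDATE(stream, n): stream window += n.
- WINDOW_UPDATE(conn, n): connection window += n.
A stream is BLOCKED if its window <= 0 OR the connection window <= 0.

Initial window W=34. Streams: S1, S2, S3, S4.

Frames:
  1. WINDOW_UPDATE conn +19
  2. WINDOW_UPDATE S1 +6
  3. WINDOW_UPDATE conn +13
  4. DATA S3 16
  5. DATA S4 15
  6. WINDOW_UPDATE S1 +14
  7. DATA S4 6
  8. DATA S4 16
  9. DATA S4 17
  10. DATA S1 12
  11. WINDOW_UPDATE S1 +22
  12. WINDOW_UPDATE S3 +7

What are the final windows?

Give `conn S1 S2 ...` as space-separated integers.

Op 1: conn=53 S1=34 S2=34 S3=34 S4=34 blocked=[]
Op 2: conn=53 S1=40 S2=34 S3=34 S4=34 blocked=[]
Op 3: conn=66 S1=40 S2=34 S3=34 S4=34 blocked=[]
Op 4: conn=50 S1=40 S2=34 S3=18 S4=34 blocked=[]
Op 5: conn=35 S1=40 S2=34 S3=18 S4=19 blocked=[]
Op 6: conn=35 S1=54 S2=34 S3=18 S4=19 blocked=[]
Op 7: conn=29 S1=54 S2=34 S3=18 S4=13 blocked=[]
Op 8: conn=13 S1=54 S2=34 S3=18 S4=-3 blocked=[4]
Op 9: conn=-4 S1=54 S2=34 S3=18 S4=-20 blocked=[1, 2, 3, 4]
Op 10: conn=-16 S1=42 S2=34 S3=18 S4=-20 blocked=[1, 2, 3, 4]
Op 11: conn=-16 S1=64 S2=34 S3=18 S4=-20 blocked=[1, 2, 3, 4]
Op 12: conn=-16 S1=64 S2=34 S3=25 S4=-20 blocked=[1, 2, 3, 4]

Answer: -16 64 34 25 -20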